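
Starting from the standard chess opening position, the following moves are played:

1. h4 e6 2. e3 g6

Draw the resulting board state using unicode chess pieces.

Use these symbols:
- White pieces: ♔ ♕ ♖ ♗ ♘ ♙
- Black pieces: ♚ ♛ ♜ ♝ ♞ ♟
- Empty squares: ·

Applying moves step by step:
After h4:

♜ ♞ ♝ ♛ ♚ ♝ ♞ ♜
♟ ♟ ♟ ♟ ♟ ♟ ♟ ♟
· · · · · · · ·
· · · · · · · ·
· · · · · · · ♙
· · · · · · · ·
♙ ♙ ♙ ♙ ♙ ♙ ♙ ·
♖ ♘ ♗ ♕ ♔ ♗ ♘ ♖


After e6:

♜ ♞ ♝ ♛ ♚ ♝ ♞ ♜
♟ ♟ ♟ ♟ · ♟ ♟ ♟
· · · · ♟ · · ·
· · · · · · · ·
· · · · · · · ♙
· · · · · · · ·
♙ ♙ ♙ ♙ ♙ ♙ ♙ ·
♖ ♘ ♗ ♕ ♔ ♗ ♘ ♖


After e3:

♜ ♞ ♝ ♛ ♚ ♝ ♞ ♜
♟ ♟ ♟ ♟ · ♟ ♟ ♟
· · · · ♟ · · ·
· · · · · · · ·
· · · · · · · ♙
· · · · ♙ · · ·
♙ ♙ ♙ ♙ · ♙ ♙ ·
♖ ♘ ♗ ♕ ♔ ♗ ♘ ♖


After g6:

♜ ♞ ♝ ♛ ♚ ♝ ♞ ♜
♟ ♟ ♟ ♟ · ♟ · ♟
· · · · ♟ · ♟ ·
· · · · · · · ·
· · · · · · · ♙
· · · · ♙ · · ·
♙ ♙ ♙ ♙ · ♙ ♙ ·
♖ ♘ ♗ ♕ ♔ ♗ ♘ ♖



  a b c d e f g h
  ─────────────────
8│♜ ♞ ♝ ♛ ♚ ♝ ♞ ♜│8
7│♟ ♟ ♟ ♟ · ♟ · ♟│7
6│· · · · ♟ · ♟ ·│6
5│· · · · · · · ·│5
4│· · · · · · · ♙│4
3│· · · · ♙ · · ·│3
2│♙ ♙ ♙ ♙ · ♙ ♙ ·│2
1│♖ ♘ ♗ ♕ ♔ ♗ ♘ ♖│1
  ─────────────────
  a b c d e f g h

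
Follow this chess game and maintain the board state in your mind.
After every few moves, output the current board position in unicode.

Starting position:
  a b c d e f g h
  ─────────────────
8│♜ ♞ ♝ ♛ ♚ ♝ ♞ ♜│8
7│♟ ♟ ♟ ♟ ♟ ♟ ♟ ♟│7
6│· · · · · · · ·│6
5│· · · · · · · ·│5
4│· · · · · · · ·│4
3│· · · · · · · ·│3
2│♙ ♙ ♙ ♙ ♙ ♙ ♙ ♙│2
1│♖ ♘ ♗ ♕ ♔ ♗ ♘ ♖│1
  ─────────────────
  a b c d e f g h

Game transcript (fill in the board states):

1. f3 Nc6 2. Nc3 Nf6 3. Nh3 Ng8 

  a b c d e f g h
  ─────────────────
8│♜ · ♝ ♛ ♚ ♝ ♞ ♜│8
7│♟ ♟ ♟ ♟ ♟ ♟ ♟ ♟│7
6│· · ♞ · · · · ·│6
5│· · · · · · · ·│5
4│· · · · · · · ·│4
3│· · ♘ · · ♙ · ♘│3
2│♙ ♙ ♙ ♙ ♙ · ♙ ♙│2
1│♖ · ♗ ♕ ♔ ♗ · ♖│1
  ─────────────────
  a b c d e f g h

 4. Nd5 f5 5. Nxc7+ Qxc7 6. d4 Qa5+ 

  a b c d e f g h
  ─────────────────
8│♜ · ♝ · ♚ ♝ ♞ ♜│8
7│♟ ♟ · ♟ ♟ · ♟ ♟│7
6│· · ♞ · · · · ·│6
5│♛ · · · · ♟ · ·│5
4│· · · ♙ · · · ·│4
3│· · · · · ♙ · ♘│3
2│♙ ♙ ♙ · ♙ · ♙ ♙│2
1│♖ · ♗ ♕ ♔ ♗ · ♖│1
  ─────────────────
  a b c d e f g h

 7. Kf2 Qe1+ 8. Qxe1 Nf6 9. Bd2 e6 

  a b c d e f g h
  ─────────────────
8│♜ · ♝ · ♚ ♝ · ♜│8
7│♟ ♟ · ♟ · · ♟ ♟│7
6│· · ♞ · ♟ ♞ · ·│6
5│· · · · · ♟ · ·│5
4│· · · ♙ · · · ·│4
3│· · · · · ♙ · ♘│3
2│♙ ♙ ♙ ♗ ♙ ♔ ♙ ♙│2
1│♖ · · · ♕ ♗ · ♖│1
  ─────────────────
  a b c d e f g h

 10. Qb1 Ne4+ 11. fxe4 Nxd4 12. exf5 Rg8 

  a b c d e f g h
  ─────────────────
8│♜ · ♝ · ♚ ♝ ♜ ·│8
7│♟ ♟ · ♟ · · ♟ ♟│7
6│· · · · ♟ · · ·│6
5│· · · · · ♙ · ·│5
4│· · · ♞ · · · ·│4
3│· · · · · · · ♘│3
2│♙ ♙ ♙ ♗ ♙ ♔ ♙ ♙│2
1│♖ ♕ · · · ♗ · ♖│1
  ─────────────────
  a b c d e f g h

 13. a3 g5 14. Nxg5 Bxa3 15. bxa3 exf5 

  a b c d e f g h
  ─────────────────
8│♜ · ♝ · ♚ · ♜ ·│8
7│♟ ♟ · ♟ · · · ♟│7
6│· · · · · · · ·│6
5│· · · · · ♟ ♘ ·│5
4│· · · ♞ · · · ·│4
3│♙ · · · · · · ·│3
2│· · ♙ ♗ ♙ ♔ ♙ ♙│2
1│♖ ♕ · · · ♗ · ♖│1
  ─────────────────
  a b c d e f g h



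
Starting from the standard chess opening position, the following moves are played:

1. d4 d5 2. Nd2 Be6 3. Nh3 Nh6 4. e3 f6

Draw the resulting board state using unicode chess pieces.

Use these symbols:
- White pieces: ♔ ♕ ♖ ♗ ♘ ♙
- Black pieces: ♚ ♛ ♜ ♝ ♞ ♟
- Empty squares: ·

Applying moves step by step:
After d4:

♜ ♞ ♝ ♛ ♚ ♝ ♞ ♜
♟ ♟ ♟ ♟ ♟ ♟ ♟ ♟
· · · · · · · ·
· · · · · · · ·
· · · ♙ · · · ·
· · · · · · · ·
♙ ♙ ♙ · ♙ ♙ ♙ ♙
♖ ♘ ♗ ♕ ♔ ♗ ♘ ♖


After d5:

♜ ♞ ♝ ♛ ♚ ♝ ♞ ♜
♟ ♟ ♟ · ♟ ♟ ♟ ♟
· · · · · · · ·
· · · ♟ · · · ·
· · · ♙ · · · ·
· · · · · · · ·
♙ ♙ ♙ · ♙ ♙ ♙ ♙
♖ ♘ ♗ ♕ ♔ ♗ ♘ ♖


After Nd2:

♜ ♞ ♝ ♛ ♚ ♝ ♞ ♜
♟ ♟ ♟ · ♟ ♟ ♟ ♟
· · · · · · · ·
· · · ♟ · · · ·
· · · ♙ · · · ·
· · · · · · · ·
♙ ♙ ♙ ♘ ♙ ♙ ♙ ♙
♖ · ♗ ♕ ♔ ♗ ♘ ♖


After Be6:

♜ ♞ · ♛ ♚ ♝ ♞ ♜
♟ ♟ ♟ · ♟ ♟ ♟ ♟
· · · · ♝ · · ·
· · · ♟ · · · ·
· · · ♙ · · · ·
· · · · · · · ·
♙ ♙ ♙ ♘ ♙ ♙ ♙ ♙
♖ · ♗ ♕ ♔ ♗ ♘ ♖


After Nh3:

♜ ♞ · ♛ ♚ ♝ ♞ ♜
♟ ♟ ♟ · ♟ ♟ ♟ ♟
· · · · ♝ · · ·
· · · ♟ · · · ·
· · · ♙ · · · ·
· · · · · · · ♘
♙ ♙ ♙ ♘ ♙ ♙ ♙ ♙
♖ · ♗ ♕ ♔ ♗ · ♖


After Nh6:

♜ ♞ · ♛ ♚ ♝ · ♜
♟ ♟ ♟ · ♟ ♟ ♟ ♟
· · · · ♝ · · ♞
· · · ♟ · · · ·
· · · ♙ · · · ·
· · · · · · · ♘
♙ ♙ ♙ ♘ ♙ ♙ ♙ ♙
♖ · ♗ ♕ ♔ ♗ · ♖


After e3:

♜ ♞ · ♛ ♚ ♝ · ♜
♟ ♟ ♟ · ♟ ♟ ♟ ♟
· · · · ♝ · · ♞
· · · ♟ · · · ·
· · · ♙ · · · ·
· · · · ♙ · · ♘
♙ ♙ ♙ ♘ · ♙ ♙ ♙
♖ · ♗ ♕ ♔ ♗ · ♖


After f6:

♜ ♞ · ♛ ♚ ♝ · ♜
♟ ♟ ♟ · ♟ · ♟ ♟
· · · · ♝ ♟ · ♞
· · · ♟ · · · ·
· · · ♙ · · · ·
· · · · ♙ · · ♘
♙ ♙ ♙ ♘ · ♙ ♙ ♙
♖ · ♗ ♕ ♔ ♗ · ♖



  a b c d e f g h
  ─────────────────
8│♜ ♞ · ♛ ♚ ♝ · ♜│8
7│♟ ♟ ♟ · ♟ · ♟ ♟│7
6│· · · · ♝ ♟ · ♞│6
5│· · · ♟ · · · ·│5
4│· · · ♙ · · · ·│4
3│· · · · ♙ · · ♘│3
2│♙ ♙ ♙ ♘ · ♙ ♙ ♙│2
1│♖ · ♗ ♕ ♔ ♗ · ♖│1
  ─────────────────
  a b c d e f g h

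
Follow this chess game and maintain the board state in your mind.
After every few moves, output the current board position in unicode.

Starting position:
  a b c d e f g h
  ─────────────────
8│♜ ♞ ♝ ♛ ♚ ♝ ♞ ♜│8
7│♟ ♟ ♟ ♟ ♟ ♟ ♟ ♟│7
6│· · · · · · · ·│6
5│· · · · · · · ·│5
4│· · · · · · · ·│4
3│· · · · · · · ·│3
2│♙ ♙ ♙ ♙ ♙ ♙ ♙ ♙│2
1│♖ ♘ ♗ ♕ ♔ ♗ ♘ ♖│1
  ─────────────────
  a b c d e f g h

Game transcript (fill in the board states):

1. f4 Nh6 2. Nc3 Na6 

  a b c d e f g h
  ─────────────────
8│♜ · ♝ ♛ ♚ ♝ · ♜│8
7│♟ ♟ ♟ ♟ ♟ ♟ ♟ ♟│7
6│♞ · · · · · · ♞│6
5│· · · · · · · ·│5
4│· · · · · ♙ · ·│4
3│· · ♘ · · · · ·│3
2│♙ ♙ ♙ ♙ ♙ · ♙ ♙│2
1│♖ · ♗ ♕ ♔ ♗ ♘ ♖│1
  ─────────────────
  a b c d e f g h

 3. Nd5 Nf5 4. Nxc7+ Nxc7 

  a b c d e f g h
  ─────────────────
8│♜ · ♝ ♛ ♚ ♝ · ♜│8
7│♟ ♟ ♞ ♟ ♟ ♟ ♟ ♟│7
6│· · · · · · · ·│6
5│· · · · · ♞ · ·│5
4│· · · · · ♙ · ·│4
3│· · · · · · · ·│3
2│♙ ♙ ♙ ♙ ♙ · ♙ ♙│2
1│♖ · ♗ ♕ ♔ ♗ ♘ ♖│1
  ─────────────────
  a b c d e f g h

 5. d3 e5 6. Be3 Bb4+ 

  a b c d e f g h
  ─────────────────
8│♜ · ♝ ♛ ♚ · · ♜│8
7│♟ ♟ ♞ ♟ · ♟ ♟ ♟│7
6│· · · · · · · ·│6
5│· · · · ♟ ♞ · ·│5
4│· ♝ · · · ♙ · ·│4
3│· · · ♙ ♗ · · ·│3
2│♙ ♙ ♙ · ♙ · ♙ ♙│2
1│♖ · · ♕ ♔ ♗ ♘ ♖│1
  ─────────────────
  a b c d e f g h

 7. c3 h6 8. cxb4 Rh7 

  a b c d e f g h
  ─────────────────
8│♜ · ♝ ♛ ♚ · · ·│8
7│♟ ♟ ♞ ♟ · ♟ ♟ ♜│7
6│· · · · · · · ♟│6
5│· · · · ♟ ♞ · ·│5
4│· ♙ · · · ♙ · ·│4
3│· · · ♙ ♗ · · ·│3
2│♙ ♙ · · ♙ · ♙ ♙│2
1│♖ · · ♕ ♔ ♗ ♘ ♖│1
  ─────────────────
  a b c d e f g h

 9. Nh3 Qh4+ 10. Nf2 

  a b c d e f g h
  ─────────────────
8│♜ · ♝ · ♚ · · ·│8
7│♟ ♟ ♞ ♟ · ♟ ♟ ♜│7
6│· · · · · · · ♟│6
5│· · · · ♟ ♞ · ·│5
4│· ♙ · · · ♙ · ♛│4
3│· · · ♙ ♗ · · ·│3
2│♙ ♙ · · ♙ ♘ ♙ ♙│2
1│♖ · · ♕ ♔ ♗ · ♖│1
  ─────────────────
  a b c d e f g h


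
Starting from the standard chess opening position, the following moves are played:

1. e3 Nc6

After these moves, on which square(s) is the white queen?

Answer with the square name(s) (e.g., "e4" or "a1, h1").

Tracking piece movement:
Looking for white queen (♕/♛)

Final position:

  a b c d e f g h
  ─────────────────
8│♜ · ♝ ♛ ♚ ♝ ♞ ♜│8
7│♟ ♟ ♟ ♟ ♟ ♟ ♟ ♟│7
6│· · ♞ · · · · ·│6
5│· · · · · · · ·│5
4│· · · · · · · ·│4
3│· · · · ♙ · · ·│3
2│♙ ♙ ♙ ♙ · ♙ ♙ ♙│2
1│♖ ♘ ♗ ♕ ♔ ♗ ♘ ♖│1
  ─────────────────
  a b c d e f g h


d1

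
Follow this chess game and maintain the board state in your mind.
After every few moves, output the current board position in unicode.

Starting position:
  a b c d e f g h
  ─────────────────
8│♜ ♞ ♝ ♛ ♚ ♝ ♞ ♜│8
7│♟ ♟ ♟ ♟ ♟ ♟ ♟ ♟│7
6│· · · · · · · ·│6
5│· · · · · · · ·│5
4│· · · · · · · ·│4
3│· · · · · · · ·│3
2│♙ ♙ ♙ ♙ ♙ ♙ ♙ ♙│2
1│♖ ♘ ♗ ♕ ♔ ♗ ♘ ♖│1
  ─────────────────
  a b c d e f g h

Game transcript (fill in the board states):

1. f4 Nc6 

  a b c d e f g h
  ─────────────────
8│♜ · ♝ ♛ ♚ ♝ ♞ ♜│8
7│♟ ♟ ♟ ♟ ♟ ♟ ♟ ♟│7
6│· · ♞ · · · · ·│6
5│· · · · · · · ·│5
4│· · · · · ♙ · ·│4
3│· · · · · · · ·│3
2│♙ ♙ ♙ ♙ ♙ · ♙ ♙│2
1│♖ ♘ ♗ ♕ ♔ ♗ ♘ ♖│1
  ─────────────────
  a b c d e f g h

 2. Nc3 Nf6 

  a b c d e f g h
  ─────────────────
8│♜ · ♝ ♛ ♚ ♝ · ♜│8
7│♟ ♟ ♟ ♟ ♟ ♟ ♟ ♟│7
6│· · ♞ · · ♞ · ·│6
5│· · · · · · · ·│5
4│· · · · · ♙ · ·│4
3│· · ♘ · · · · ·│3
2│♙ ♙ ♙ ♙ ♙ · ♙ ♙│2
1│♖ · ♗ ♕ ♔ ♗ ♘ ♖│1
  ─────────────────
  a b c d e f g h

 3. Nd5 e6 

  a b c d e f g h
  ─────────────────
8│♜ · ♝ ♛ ♚ ♝ · ♜│8
7│♟ ♟ ♟ ♟ · ♟ ♟ ♟│7
6│· · ♞ · ♟ ♞ · ·│6
5│· · · ♘ · · · ·│5
4│· · · · · ♙ · ·│4
3│· · · · · · · ·│3
2│♙ ♙ ♙ ♙ ♙ · ♙ ♙│2
1│♖ · ♗ ♕ ♔ ♗ ♘ ♖│1
  ─────────────────
  a b c d e f g h

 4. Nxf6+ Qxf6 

  a b c d e f g h
  ─────────────────
8│♜ · ♝ · ♚ ♝ · ♜│8
7│♟ ♟ ♟ ♟ · ♟ ♟ ♟│7
6│· · ♞ · ♟ ♛ · ·│6
5│· · · · · · · ·│5
4│· · · · · ♙ · ·│4
3│· · · · · · · ·│3
2│♙ ♙ ♙ ♙ ♙ · ♙ ♙│2
1│♖ · ♗ ♕ ♔ ♗ ♘ ♖│1
  ─────────────────
  a b c d e f g h

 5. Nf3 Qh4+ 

  a b c d e f g h
  ─────────────────
8│♜ · ♝ · ♚ ♝ · ♜│8
7│♟ ♟ ♟ ♟ · ♟ ♟ ♟│7
6│· · ♞ · ♟ · · ·│6
5│· · · · · · · ·│5
4│· · · · · ♙ · ♛│4
3│· · · · · ♘ · ·│3
2│♙ ♙ ♙ ♙ ♙ · ♙ ♙│2
1│♖ · ♗ ♕ ♔ ♗ · ♖│1
  ─────────────────
  a b c d e f g h



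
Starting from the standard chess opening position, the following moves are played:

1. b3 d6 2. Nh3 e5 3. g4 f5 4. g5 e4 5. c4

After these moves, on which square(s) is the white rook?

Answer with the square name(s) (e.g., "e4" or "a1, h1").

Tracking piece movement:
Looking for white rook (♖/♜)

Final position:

  a b c d e f g h
  ─────────────────
8│♜ ♞ ♝ ♛ ♚ ♝ ♞ ♜│8
7│♟ ♟ ♟ · · · ♟ ♟│7
6│· · · ♟ · · · ·│6
5│· · · · · ♟ ♙ ·│5
4│· · ♙ · ♟ · · ·│4
3│· ♙ · · · · · ♘│3
2│♙ · · ♙ ♙ ♙ · ♙│2
1│♖ ♘ ♗ ♕ ♔ ♗ · ♖│1
  ─────────────────
  a b c d e f g h


a1, h1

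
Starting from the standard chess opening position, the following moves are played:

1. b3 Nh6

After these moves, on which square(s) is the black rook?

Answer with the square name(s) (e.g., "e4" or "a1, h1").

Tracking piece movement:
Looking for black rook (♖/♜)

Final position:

  a b c d e f g h
  ─────────────────
8│♜ ♞ ♝ ♛ ♚ ♝ · ♜│8
7│♟ ♟ ♟ ♟ ♟ ♟ ♟ ♟│7
6│· · · · · · · ♞│6
5│· · · · · · · ·│5
4│· · · · · · · ·│4
3│· ♙ · · · · · ·│3
2│♙ · ♙ ♙ ♙ ♙ ♙ ♙│2
1│♖ ♘ ♗ ♕ ♔ ♗ ♘ ♖│1
  ─────────────────
  a b c d e f g h


a8, h8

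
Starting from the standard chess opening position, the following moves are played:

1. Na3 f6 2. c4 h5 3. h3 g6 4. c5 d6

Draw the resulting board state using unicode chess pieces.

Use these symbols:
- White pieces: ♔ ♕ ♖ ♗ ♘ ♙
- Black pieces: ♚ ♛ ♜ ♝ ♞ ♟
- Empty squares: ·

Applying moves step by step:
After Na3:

♜ ♞ ♝ ♛ ♚ ♝ ♞ ♜
♟ ♟ ♟ ♟ ♟ ♟ ♟ ♟
· · · · · · · ·
· · · · · · · ·
· · · · · · · ·
♘ · · · · · · ·
♙ ♙ ♙ ♙ ♙ ♙ ♙ ♙
♖ · ♗ ♕ ♔ ♗ ♘ ♖


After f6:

♜ ♞ ♝ ♛ ♚ ♝ ♞ ♜
♟ ♟ ♟ ♟ ♟ · ♟ ♟
· · · · · ♟ · ·
· · · · · · · ·
· · · · · · · ·
♘ · · · · · · ·
♙ ♙ ♙ ♙ ♙ ♙ ♙ ♙
♖ · ♗ ♕ ♔ ♗ ♘ ♖


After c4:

♜ ♞ ♝ ♛ ♚ ♝ ♞ ♜
♟ ♟ ♟ ♟ ♟ · ♟ ♟
· · · · · ♟ · ·
· · · · · · · ·
· · ♙ · · · · ·
♘ · · · · · · ·
♙ ♙ · ♙ ♙ ♙ ♙ ♙
♖ · ♗ ♕ ♔ ♗ ♘ ♖


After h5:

♜ ♞ ♝ ♛ ♚ ♝ ♞ ♜
♟ ♟ ♟ ♟ ♟ · ♟ ·
· · · · · ♟ · ·
· · · · · · · ♟
· · ♙ · · · · ·
♘ · · · · · · ·
♙ ♙ · ♙ ♙ ♙ ♙ ♙
♖ · ♗ ♕ ♔ ♗ ♘ ♖


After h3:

♜ ♞ ♝ ♛ ♚ ♝ ♞ ♜
♟ ♟ ♟ ♟ ♟ · ♟ ·
· · · · · ♟ · ·
· · · · · · · ♟
· · ♙ · · · · ·
♘ · · · · · · ♙
♙ ♙ · ♙ ♙ ♙ ♙ ·
♖ · ♗ ♕ ♔ ♗ ♘ ♖


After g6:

♜ ♞ ♝ ♛ ♚ ♝ ♞ ♜
♟ ♟ ♟ ♟ ♟ · · ·
· · · · · ♟ ♟ ·
· · · · · · · ♟
· · ♙ · · · · ·
♘ · · · · · · ♙
♙ ♙ · ♙ ♙ ♙ ♙ ·
♖ · ♗ ♕ ♔ ♗ ♘ ♖


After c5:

♜ ♞ ♝ ♛ ♚ ♝ ♞ ♜
♟ ♟ ♟ ♟ ♟ · · ·
· · · · · ♟ ♟ ·
· · ♙ · · · · ♟
· · · · · · · ·
♘ · · · · · · ♙
♙ ♙ · ♙ ♙ ♙ ♙ ·
♖ · ♗ ♕ ♔ ♗ ♘ ♖


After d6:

♜ ♞ ♝ ♛ ♚ ♝ ♞ ♜
♟ ♟ ♟ · ♟ · · ·
· · · ♟ · ♟ ♟ ·
· · ♙ · · · · ♟
· · · · · · · ·
♘ · · · · · · ♙
♙ ♙ · ♙ ♙ ♙ ♙ ·
♖ · ♗ ♕ ♔ ♗ ♘ ♖



  a b c d e f g h
  ─────────────────
8│♜ ♞ ♝ ♛ ♚ ♝ ♞ ♜│8
7│♟ ♟ ♟ · ♟ · · ·│7
6│· · · ♟ · ♟ ♟ ·│6
5│· · ♙ · · · · ♟│5
4│· · · · · · · ·│4
3│♘ · · · · · · ♙│3
2│♙ ♙ · ♙ ♙ ♙ ♙ ·│2
1│♖ · ♗ ♕ ♔ ♗ ♘ ♖│1
  ─────────────────
  a b c d e f g h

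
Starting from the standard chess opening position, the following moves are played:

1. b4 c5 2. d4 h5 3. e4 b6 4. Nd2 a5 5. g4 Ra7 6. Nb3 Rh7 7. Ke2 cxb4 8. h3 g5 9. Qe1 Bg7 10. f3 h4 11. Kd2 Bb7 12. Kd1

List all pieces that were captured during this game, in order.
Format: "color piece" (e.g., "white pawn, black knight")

Tracking captures:
  cxb4: captured white pawn

white pawn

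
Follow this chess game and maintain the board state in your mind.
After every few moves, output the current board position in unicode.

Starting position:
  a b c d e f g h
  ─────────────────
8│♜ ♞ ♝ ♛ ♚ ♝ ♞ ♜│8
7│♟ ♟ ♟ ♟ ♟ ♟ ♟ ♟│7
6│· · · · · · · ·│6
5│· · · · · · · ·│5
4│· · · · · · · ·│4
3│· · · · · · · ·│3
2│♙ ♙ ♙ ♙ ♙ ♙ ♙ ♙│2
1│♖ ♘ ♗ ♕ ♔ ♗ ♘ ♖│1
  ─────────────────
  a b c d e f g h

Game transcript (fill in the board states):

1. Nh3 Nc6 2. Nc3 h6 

  a b c d e f g h
  ─────────────────
8│♜ · ♝ ♛ ♚ ♝ ♞ ♜│8
7│♟ ♟ ♟ ♟ ♟ ♟ ♟ ·│7
6│· · ♞ · · · · ♟│6
5│· · · · · · · ·│5
4│· · · · · · · ·│4
3│· · ♘ · · · · ♘│3
2│♙ ♙ ♙ ♙ ♙ ♙ ♙ ♙│2
1│♖ · ♗ ♕ ♔ ♗ · ♖│1
  ─────────────────
  a b c d e f g h

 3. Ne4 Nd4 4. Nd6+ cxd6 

  a b c d e f g h
  ─────────────────
8│♜ · ♝ ♛ ♚ ♝ ♞ ♜│8
7│♟ ♟ · ♟ ♟ ♟ ♟ ·│7
6│· · · ♟ · · · ♟│6
5│· · · · · · · ·│5
4│· · · ♞ · · · ·│4
3│· · · · · · · ♘│3
2│♙ ♙ ♙ ♙ ♙ ♙ ♙ ♙│2
1│♖ · ♗ ♕ ♔ ♗ · ♖│1
  ─────────────────
  a b c d e f g h

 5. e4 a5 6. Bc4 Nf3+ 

  a b c d e f g h
  ─────────────────
8│♜ · ♝ ♛ ♚ ♝ ♞ ♜│8
7│· ♟ · ♟ ♟ ♟ ♟ ·│7
6│· · · ♟ · · · ♟│6
5│♟ · · · · · · ·│5
4│· · ♗ · ♙ · · ·│4
3│· · · · · ♞ · ♘│3
2│♙ ♙ ♙ ♙ · ♙ ♙ ♙│2
1│♖ · ♗ ♕ ♔ · · ♖│1
  ─────────────────
  a b c d e f g h

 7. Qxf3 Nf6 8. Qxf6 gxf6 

  a b c d e f g h
  ─────────────────
8│♜ · ♝ ♛ ♚ ♝ · ♜│8
7│· ♟ · ♟ ♟ ♟ · ·│7
6│· · · ♟ · ♟ · ♟│6
5│♟ · · · · · · ·│5
4│· · ♗ · ♙ · · ·│4
3│· · · · · · · ♘│3
2│♙ ♙ ♙ ♙ · ♙ ♙ ♙│2
1│♖ · ♗ · ♔ · · ♖│1
  ─────────────────
  a b c d e f g h

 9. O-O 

  a b c d e f g h
  ─────────────────
8│♜ · ♝ ♛ ♚ ♝ · ♜│8
7│· ♟ · ♟ ♟ ♟ · ·│7
6│· · · ♟ · ♟ · ♟│6
5│♟ · · · · · · ·│5
4│· · ♗ · ♙ · · ·│4
3│· · · · · · · ♘│3
2│♙ ♙ ♙ ♙ · ♙ ♙ ♙│2
1│♖ · ♗ · · ♖ ♔ ·│1
  ─────────────────
  a b c d e f g h


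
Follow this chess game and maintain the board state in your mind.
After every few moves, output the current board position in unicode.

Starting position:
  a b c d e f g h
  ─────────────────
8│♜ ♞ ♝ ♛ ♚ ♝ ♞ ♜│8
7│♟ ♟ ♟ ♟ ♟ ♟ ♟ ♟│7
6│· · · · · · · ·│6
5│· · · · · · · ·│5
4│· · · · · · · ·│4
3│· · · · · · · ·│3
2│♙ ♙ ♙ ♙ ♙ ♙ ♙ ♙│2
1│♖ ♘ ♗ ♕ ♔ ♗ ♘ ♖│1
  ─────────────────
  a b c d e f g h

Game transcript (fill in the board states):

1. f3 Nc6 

  a b c d e f g h
  ─────────────────
8│♜ · ♝ ♛ ♚ ♝ ♞ ♜│8
7│♟ ♟ ♟ ♟ ♟ ♟ ♟ ♟│7
6│· · ♞ · · · · ·│6
5│· · · · · · · ·│5
4│· · · · · · · ·│4
3│· · · · · ♙ · ·│3
2│♙ ♙ ♙ ♙ ♙ · ♙ ♙│2
1│♖ ♘ ♗ ♕ ♔ ♗ ♘ ♖│1
  ─────────────────
  a b c d e f g h

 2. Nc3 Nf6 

  a b c d e f g h
  ─────────────────
8│♜ · ♝ ♛ ♚ ♝ · ♜│8
7│♟ ♟ ♟ ♟ ♟ ♟ ♟ ♟│7
6│· · ♞ · · ♞ · ·│6
5│· · · · · · · ·│5
4│· · · · · · · ·│4
3│· · ♘ · · ♙ · ·│3
2│♙ ♙ ♙ ♙ ♙ · ♙ ♙│2
1│♖ · ♗ ♕ ♔ ♗ ♘ ♖│1
  ─────────────────
  a b c d e f g h

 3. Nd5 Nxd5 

  a b c d e f g h
  ─────────────────
8│♜ · ♝ ♛ ♚ ♝ · ♜│8
7│♟ ♟ ♟ ♟ ♟ ♟ ♟ ♟│7
6│· · ♞ · · · · ·│6
5│· · · ♞ · · · ·│5
4│· · · · · · · ·│4
3│· · · · · ♙ · ·│3
2│♙ ♙ ♙ ♙ ♙ · ♙ ♙│2
1│♖ · ♗ ♕ ♔ ♗ ♘ ♖│1
  ─────────────────
  a b c d e f g h

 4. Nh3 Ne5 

  a b c d e f g h
  ─────────────────
8│♜ · ♝ ♛ ♚ ♝ · ♜│8
7│♟ ♟ ♟ ♟ ♟ ♟ ♟ ♟│7
6│· · · · · · · ·│6
5│· · · ♞ ♞ · · ·│5
4│· · · · · · · ·│4
3│· · · · · ♙ · ♘│3
2│♙ ♙ ♙ ♙ ♙ · ♙ ♙│2
1│♖ · ♗ ♕ ♔ ♗ · ♖│1
  ─────────────────
  a b c d e f g h

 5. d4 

  a b c d e f g h
  ─────────────────
8│♜ · ♝ ♛ ♚ ♝ · ♜│8
7│♟ ♟ ♟ ♟ ♟ ♟ ♟ ♟│7
6│· · · · · · · ·│6
5│· · · ♞ ♞ · · ·│5
4│· · · ♙ · · · ·│4
3│· · · · · ♙ · ♘│3
2│♙ ♙ ♙ · ♙ · ♙ ♙│2
1│♖ · ♗ ♕ ♔ ♗ · ♖│1
  ─────────────────
  a b c d e f g h


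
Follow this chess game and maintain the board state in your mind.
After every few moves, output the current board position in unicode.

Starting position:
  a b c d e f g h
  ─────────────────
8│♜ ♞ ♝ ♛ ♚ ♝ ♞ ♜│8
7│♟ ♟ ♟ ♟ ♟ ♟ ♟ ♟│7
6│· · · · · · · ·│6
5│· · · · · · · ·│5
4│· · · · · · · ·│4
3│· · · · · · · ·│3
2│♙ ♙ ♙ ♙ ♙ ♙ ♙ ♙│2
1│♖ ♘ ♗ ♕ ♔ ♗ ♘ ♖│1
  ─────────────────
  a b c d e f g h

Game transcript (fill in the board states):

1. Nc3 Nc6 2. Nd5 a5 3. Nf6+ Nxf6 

  a b c d e f g h
  ─────────────────
8│♜ · ♝ ♛ ♚ ♝ · ♜│8
7│· ♟ ♟ ♟ ♟ ♟ ♟ ♟│7
6│· · ♞ · · ♞ · ·│6
5│♟ · · · · · · ·│5
4│· · · · · · · ·│4
3│· · · · · · · ·│3
2│♙ ♙ ♙ ♙ ♙ ♙ ♙ ♙│2
1│♖ · ♗ ♕ ♔ ♗ ♘ ♖│1
  ─────────────────
  a b c d e f g h

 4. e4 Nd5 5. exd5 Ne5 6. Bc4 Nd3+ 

  a b c d e f g h
  ─────────────────
8│♜ · ♝ ♛ ♚ ♝ · ♜│8
7│· ♟ ♟ ♟ ♟ ♟ ♟ ♟│7
6│· · · · · · · ·│6
5│♟ · · ♙ · · · ·│5
4│· · ♗ · · · · ·│4
3│· · · ♞ · · · ·│3
2│♙ ♙ ♙ ♙ · ♙ ♙ ♙│2
1│♖ · ♗ ♕ ♔ · ♘ ♖│1
  ─────────────────
  a b c d e f g h

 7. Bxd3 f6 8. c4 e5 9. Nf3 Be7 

  a b c d e f g h
  ─────────────────
8│♜ · ♝ ♛ ♚ · · ♜│8
7│· ♟ ♟ ♟ ♝ · ♟ ♟│7
6│· · · · · ♟ · ·│6
5│♟ · · ♙ ♟ · · ·│5
4│· · ♙ · · · · ·│4
3│· · · ♗ · ♘ · ·│3
2│♙ ♙ · ♙ · ♙ ♙ ♙│2
1│♖ · ♗ ♕ ♔ · · ♖│1
  ─────────────────
  a b c d e f g h

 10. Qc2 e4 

  a b c d e f g h
  ─────────────────
8│♜ · ♝ ♛ ♚ · · ♜│8
7│· ♟ ♟ ♟ ♝ · ♟ ♟│7
6│· · · · · ♟ · ·│6
5│♟ · · ♙ · · · ·│5
4│· · ♙ · ♟ · · ·│4
3│· · · ♗ · ♘ · ·│3
2│♙ ♙ ♕ ♙ · ♙ ♙ ♙│2
1│♖ · ♗ · ♔ · · ♖│1
  ─────────────────
  a b c d e f g h


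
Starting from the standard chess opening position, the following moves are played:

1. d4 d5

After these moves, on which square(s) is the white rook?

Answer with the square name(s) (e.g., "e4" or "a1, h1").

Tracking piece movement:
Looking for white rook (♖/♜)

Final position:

  a b c d e f g h
  ─────────────────
8│♜ ♞ ♝ ♛ ♚ ♝ ♞ ♜│8
7│♟ ♟ ♟ · ♟ ♟ ♟ ♟│7
6│· · · · · · · ·│6
5│· · · ♟ · · · ·│5
4│· · · ♙ · · · ·│4
3│· · · · · · · ·│3
2│♙ ♙ ♙ · ♙ ♙ ♙ ♙│2
1│♖ ♘ ♗ ♕ ♔ ♗ ♘ ♖│1
  ─────────────────
  a b c d e f g h


a1, h1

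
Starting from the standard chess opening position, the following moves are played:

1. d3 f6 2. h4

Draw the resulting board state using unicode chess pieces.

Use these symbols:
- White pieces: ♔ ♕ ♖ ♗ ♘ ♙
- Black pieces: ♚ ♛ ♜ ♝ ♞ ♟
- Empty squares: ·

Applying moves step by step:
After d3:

♜ ♞ ♝ ♛ ♚ ♝ ♞ ♜
♟ ♟ ♟ ♟ ♟ ♟ ♟ ♟
· · · · · · · ·
· · · · · · · ·
· · · · · · · ·
· · · ♙ · · · ·
♙ ♙ ♙ · ♙ ♙ ♙ ♙
♖ ♘ ♗ ♕ ♔ ♗ ♘ ♖


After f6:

♜ ♞ ♝ ♛ ♚ ♝ ♞ ♜
♟ ♟ ♟ ♟ ♟ · ♟ ♟
· · · · · ♟ · ·
· · · · · · · ·
· · · · · · · ·
· · · ♙ · · · ·
♙ ♙ ♙ · ♙ ♙ ♙ ♙
♖ ♘ ♗ ♕ ♔ ♗ ♘ ♖


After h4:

♜ ♞ ♝ ♛ ♚ ♝ ♞ ♜
♟ ♟ ♟ ♟ ♟ · ♟ ♟
· · · · · ♟ · ·
· · · · · · · ·
· · · · · · · ♙
· · · ♙ · · · ·
♙ ♙ ♙ · ♙ ♙ ♙ ·
♖ ♘ ♗ ♕ ♔ ♗ ♘ ♖



  a b c d e f g h
  ─────────────────
8│♜ ♞ ♝ ♛ ♚ ♝ ♞ ♜│8
7│♟ ♟ ♟ ♟ ♟ · ♟ ♟│7
6│· · · · · ♟ · ·│6
5│· · · · · · · ·│5
4│· · · · · · · ♙│4
3│· · · ♙ · · · ·│3
2│♙ ♙ ♙ · ♙ ♙ ♙ ·│2
1│♖ ♘ ♗ ♕ ♔ ♗ ♘ ♖│1
  ─────────────────
  a b c d e f g h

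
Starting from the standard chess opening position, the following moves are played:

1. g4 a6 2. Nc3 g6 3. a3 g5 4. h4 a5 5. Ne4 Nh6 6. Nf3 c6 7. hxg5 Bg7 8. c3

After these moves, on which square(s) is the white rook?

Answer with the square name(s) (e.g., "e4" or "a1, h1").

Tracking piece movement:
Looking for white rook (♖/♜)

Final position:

  a b c d e f g h
  ─────────────────
8│♜ ♞ ♝ ♛ ♚ · · ♜│8
7│· ♟ · ♟ ♟ ♟ ♝ ♟│7
6│· · ♟ · · · · ♞│6
5│♟ · · · · · ♙ ·│5
4│· · · · ♘ · ♙ ·│4
3│♙ · ♙ · · ♘ · ·│3
2│· ♙ · ♙ ♙ ♙ · ·│2
1│♖ · ♗ ♕ ♔ ♗ · ♖│1
  ─────────────────
  a b c d e f g h


a1, h1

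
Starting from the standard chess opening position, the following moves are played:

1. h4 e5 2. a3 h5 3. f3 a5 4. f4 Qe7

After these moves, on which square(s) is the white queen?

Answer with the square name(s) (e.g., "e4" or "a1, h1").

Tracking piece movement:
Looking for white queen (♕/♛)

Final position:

  a b c d e f g h
  ─────────────────
8│♜ ♞ ♝ · ♚ ♝ ♞ ♜│8
7│· ♟ ♟ ♟ ♛ ♟ ♟ ·│7
6│· · · · · · · ·│6
5│♟ · · · ♟ · · ♟│5
4│· · · · · ♙ · ♙│4
3│♙ · · · · · · ·│3
2│· ♙ ♙ ♙ ♙ · ♙ ·│2
1│♖ ♘ ♗ ♕ ♔ ♗ ♘ ♖│1
  ─────────────────
  a b c d e f g h


d1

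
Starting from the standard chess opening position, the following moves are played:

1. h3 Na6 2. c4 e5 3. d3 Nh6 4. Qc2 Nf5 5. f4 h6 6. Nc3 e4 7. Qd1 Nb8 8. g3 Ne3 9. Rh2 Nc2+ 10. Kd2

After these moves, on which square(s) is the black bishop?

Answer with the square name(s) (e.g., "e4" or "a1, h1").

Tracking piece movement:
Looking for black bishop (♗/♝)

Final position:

  a b c d e f g h
  ─────────────────
8│♜ ♞ ♝ ♛ ♚ ♝ · ♜│8
7│♟ ♟ ♟ ♟ · ♟ ♟ ·│7
6│· · · · · · · ♟│6
5│· · · · · · · ·│5
4│· · ♙ · ♟ ♙ · ·│4
3│· · ♘ ♙ · · ♙ ♙│3
2│♙ ♙ ♞ ♔ ♙ · · ♖│2
1│♖ · ♗ ♕ · ♗ ♘ ·│1
  ─────────────────
  a b c d e f g h


c8, f8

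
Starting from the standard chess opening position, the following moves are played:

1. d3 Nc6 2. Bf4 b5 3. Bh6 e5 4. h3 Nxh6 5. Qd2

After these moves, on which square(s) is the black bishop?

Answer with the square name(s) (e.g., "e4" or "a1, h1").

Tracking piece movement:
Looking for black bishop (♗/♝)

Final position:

  a b c d e f g h
  ─────────────────
8│♜ · ♝ ♛ ♚ ♝ · ♜│8
7│♟ · ♟ ♟ · ♟ ♟ ♟│7
6│· · ♞ · · · · ♞│6
5│· ♟ · · ♟ · · ·│5
4│· · · · · · · ·│4
3│· · · ♙ · · · ♙│3
2│♙ ♙ ♙ ♕ ♙ ♙ ♙ ·│2
1│♖ ♘ · · ♔ ♗ ♘ ♖│1
  ─────────────────
  a b c d e f g h


c8, f8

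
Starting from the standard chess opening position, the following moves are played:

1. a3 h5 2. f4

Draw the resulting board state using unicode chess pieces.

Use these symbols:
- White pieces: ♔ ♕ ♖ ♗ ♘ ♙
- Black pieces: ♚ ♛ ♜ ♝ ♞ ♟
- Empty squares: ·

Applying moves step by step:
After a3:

♜ ♞ ♝ ♛ ♚ ♝ ♞ ♜
♟ ♟ ♟ ♟ ♟ ♟ ♟ ♟
· · · · · · · ·
· · · · · · · ·
· · · · · · · ·
♙ · · · · · · ·
· ♙ ♙ ♙ ♙ ♙ ♙ ♙
♖ ♘ ♗ ♕ ♔ ♗ ♘ ♖


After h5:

♜ ♞ ♝ ♛ ♚ ♝ ♞ ♜
♟ ♟ ♟ ♟ ♟ ♟ ♟ ·
· · · · · · · ·
· · · · · · · ♟
· · · · · · · ·
♙ · · · · · · ·
· ♙ ♙ ♙ ♙ ♙ ♙ ♙
♖ ♘ ♗ ♕ ♔ ♗ ♘ ♖


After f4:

♜ ♞ ♝ ♛ ♚ ♝ ♞ ♜
♟ ♟ ♟ ♟ ♟ ♟ ♟ ·
· · · · · · · ·
· · · · · · · ♟
· · · · · ♙ · ·
♙ · · · · · · ·
· ♙ ♙ ♙ ♙ · ♙ ♙
♖ ♘ ♗ ♕ ♔ ♗ ♘ ♖



  a b c d e f g h
  ─────────────────
8│♜ ♞ ♝ ♛ ♚ ♝ ♞ ♜│8
7│♟ ♟ ♟ ♟ ♟ ♟ ♟ ·│7
6│· · · · · · · ·│6
5│· · · · · · · ♟│5
4│· · · · · ♙ · ·│4
3│♙ · · · · · · ·│3
2│· ♙ ♙ ♙ ♙ · ♙ ♙│2
1│♖ ♘ ♗ ♕ ♔ ♗ ♘ ♖│1
  ─────────────────
  a b c d e f g h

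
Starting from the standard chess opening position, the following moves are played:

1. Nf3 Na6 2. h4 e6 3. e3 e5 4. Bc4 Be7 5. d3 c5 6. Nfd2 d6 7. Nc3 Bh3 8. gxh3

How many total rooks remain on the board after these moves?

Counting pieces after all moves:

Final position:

  a b c d e f g h
  ─────────────────
8│♜ · · ♛ ♚ · ♞ ♜│8
7│♟ ♟ · · ♝ ♟ ♟ ♟│7
6│♞ · · ♟ · · · ·│6
5│· · ♟ · ♟ · · ·│5
4│· · ♗ · · · · ♙│4
3│· · ♘ ♙ ♙ · · ♙│3
2│♙ ♙ ♙ ♘ · ♙ · ·│2
1│♖ · ♗ ♕ ♔ · · ♖│1
  ─────────────────
  a b c d e f g h


4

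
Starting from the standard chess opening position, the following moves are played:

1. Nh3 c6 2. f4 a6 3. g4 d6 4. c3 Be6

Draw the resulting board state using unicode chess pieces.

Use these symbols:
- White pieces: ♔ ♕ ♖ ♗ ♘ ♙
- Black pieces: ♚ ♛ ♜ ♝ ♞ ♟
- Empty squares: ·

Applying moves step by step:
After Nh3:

♜ ♞ ♝ ♛ ♚ ♝ ♞ ♜
♟ ♟ ♟ ♟ ♟ ♟ ♟ ♟
· · · · · · · ·
· · · · · · · ·
· · · · · · · ·
· · · · · · · ♘
♙ ♙ ♙ ♙ ♙ ♙ ♙ ♙
♖ ♘ ♗ ♕ ♔ ♗ · ♖


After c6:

♜ ♞ ♝ ♛ ♚ ♝ ♞ ♜
♟ ♟ · ♟ ♟ ♟ ♟ ♟
· · ♟ · · · · ·
· · · · · · · ·
· · · · · · · ·
· · · · · · · ♘
♙ ♙ ♙ ♙ ♙ ♙ ♙ ♙
♖ ♘ ♗ ♕ ♔ ♗ · ♖


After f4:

♜ ♞ ♝ ♛ ♚ ♝ ♞ ♜
♟ ♟ · ♟ ♟ ♟ ♟ ♟
· · ♟ · · · · ·
· · · · · · · ·
· · · · · ♙ · ·
· · · · · · · ♘
♙ ♙ ♙ ♙ ♙ · ♙ ♙
♖ ♘ ♗ ♕ ♔ ♗ · ♖


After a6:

♜ ♞ ♝ ♛ ♚ ♝ ♞ ♜
· ♟ · ♟ ♟ ♟ ♟ ♟
♟ · ♟ · · · · ·
· · · · · · · ·
· · · · · ♙ · ·
· · · · · · · ♘
♙ ♙ ♙ ♙ ♙ · ♙ ♙
♖ ♘ ♗ ♕ ♔ ♗ · ♖


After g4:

♜ ♞ ♝ ♛ ♚ ♝ ♞ ♜
· ♟ · ♟ ♟ ♟ ♟ ♟
♟ · ♟ · · · · ·
· · · · · · · ·
· · · · · ♙ ♙ ·
· · · · · · · ♘
♙ ♙ ♙ ♙ ♙ · · ♙
♖ ♘ ♗ ♕ ♔ ♗ · ♖


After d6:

♜ ♞ ♝ ♛ ♚ ♝ ♞ ♜
· ♟ · · ♟ ♟ ♟ ♟
♟ · ♟ ♟ · · · ·
· · · · · · · ·
· · · · · ♙ ♙ ·
· · · · · · · ♘
♙ ♙ ♙ ♙ ♙ · · ♙
♖ ♘ ♗ ♕ ♔ ♗ · ♖


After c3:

♜ ♞ ♝ ♛ ♚ ♝ ♞ ♜
· ♟ · · ♟ ♟ ♟ ♟
♟ · ♟ ♟ · · · ·
· · · · · · · ·
· · · · · ♙ ♙ ·
· · ♙ · · · · ♘
♙ ♙ · ♙ ♙ · · ♙
♖ ♘ ♗ ♕ ♔ ♗ · ♖


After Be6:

♜ ♞ · ♛ ♚ ♝ ♞ ♜
· ♟ · · ♟ ♟ ♟ ♟
♟ · ♟ ♟ ♝ · · ·
· · · · · · · ·
· · · · · ♙ ♙ ·
· · ♙ · · · · ♘
♙ ♙ · ♙ ♙ · · ♙
♖ ♘ ♗ ♕ ♔ ♗ · ♖



  a b c d e f g h
  ─────────────────
8│♜ ♞ · ♛ ♚ ♝ ♞ ♜│8
7│· ♟ · · ♟ ♟ ♟ ♟│7
6│♟ · ♟ ♟ ♝ · · ·│6
5│· · · · · · · ·│5
4│· · · · · ♙ ♙ ·│4
3│· · ♙ · · · · ♘│3
2│♙ ♙ · ♙ ♙ · · ♙│2
1│♖ ♘ ♗ ♕ ♔ ♗ · ♖│1
  ─────────────────
  a b c d e f g h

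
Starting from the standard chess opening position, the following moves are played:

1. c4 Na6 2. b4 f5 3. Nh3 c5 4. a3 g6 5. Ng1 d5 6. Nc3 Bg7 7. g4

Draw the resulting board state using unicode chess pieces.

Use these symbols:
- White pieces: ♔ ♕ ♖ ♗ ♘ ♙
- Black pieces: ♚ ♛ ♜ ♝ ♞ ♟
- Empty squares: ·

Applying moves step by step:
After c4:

♜ ♞ ♝ ♛ ♚ ♝ ♞ ♜
♟ ♟ ♟ ♟ ♟ ♟ ♟ ♟
· · · · · · · ·
· · · · · · · ·
· · ♙ · · · · ·
· · · · · · · ·
♙ ♙ · ♙ ♙ ♙ ♙ ♙
♖ ♘ ♗ ♕ ♔ ♗ ♘ ♖


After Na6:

♜ · ♝ ♛ ♚ ♝ ♞ ♜
♟ ♟ ♟ ♟ ♟ ♟ ♟ ♟
♞ · · · · · · ·
· · · · · · · ·
· · ♙ · · · · ·
· · · · · · · ·
♙ ♙ · ♙ ♙ ♙ ♙ ♙
♖ ♘ ♗ ♕ ♔ ♗ ♘ ♖


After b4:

♜ · ♝ ♛ ♚ ♝ ♞ ♜
♟ ♟ ♟ ♟ ♟ ♟ ♟ ♟
♞ · · · · · · ·
· · · · · · · ·
· ♙ ♙ · · · · ·
· · · · · · · ·
♙ · · ♙ ♙ ♙ ♙ ♙
♖ ♘ ♗ ♕ ♔ ♗ ♘ ♖


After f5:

♜ · ♝ ♛ ♚ ♝ ♞ ♜
♟ ♟ ♟ ♟ ♟ · ♟ ♟
♞ · · · · · · ·
· · · · · ♟ · ·
· ♙ ♙ · · · · ·
· · · · · · · ·
♙ · · ♙ ♙ ♙ ♙ ♙
♖ ♘ ♗ ♕ ♔ ♗ ♘ ♖


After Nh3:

♜ · ♝ ♛ ♚ ♝ ♞ ♜
♟ ♟ ♟ ♟ ♟ · ♟ ♟
♞ · · · · · · ·
· · · · · ♟ · ·
· ♙ ♙ · · · · ·
· · · · · · · ♘
♙ · · ♙ ♙ ♙ ♙ ♙
♖ ♘ ♗ ♕ ♔ ♗ · ♖


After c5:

♜ · ♝ ♛ ♚ ♝ ♞ ♜
♟ ♟ · ♟ ♟ · ♟ ♟
♞ · · · · · · ·
· · ♟ · · ♟ · ·
· ♙ ♙ · · · · ·
· · · · · · · ♘
♙ · · ♙ ♙ ♙ ♙ ♙
♖ ♘ ♗ ♕ ♔ ♗ · ♖


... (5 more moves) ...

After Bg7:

♜ · ♝ ♛ ♚ · ♞ ♜
♟ ♟ · · ♟ · ♝ ♟
♞ · · · · · ♟ ·
· · ♟ ♟ · ♟ · ·
· ♙ ♙ · · · · ·
♙ · ♘ · · · · ·
· · · ♙ ♙ ♙ ♙ ♙
♖ · ♗ ♕ ♔ ♗ ♘ ♖


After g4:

♜ · ♝ ♛ ♚ · ♞ ♜
♟ ♟ · · ♟ · ♝ ♟
♞ · · · · · ♟ ·
· · ♟ ♟ · ♟ · ·
· ♙ ♙ · · · ♙ ·
♙ · ♘ · · · · ·
· · · ♙ ♙ ♙ · ♙
♖ · ♗ ♕ ♔ ♗ ♘ ♖



  a b c d e f g h
  ─────────────────
8│♜ · ♝ ♛ ♚ · ♞ ♜│8
7│♟ ♟ · · ♟ · ♝ ♟│7
6│♞ · · · · · ♟ ·│6
5│· · ♟ ♟ · ♟ · ·│5
4│· ♙ ♙ · · · ♙ ·│4
3│♙ · ♘ · · · · ·│3
2│· · · ♙ ♙ ♙ · ♙│2
1│♖ · ♗ ♕ ♔ ♗ ♘ ♖│1
  ─────────────────
  a b c d e f g h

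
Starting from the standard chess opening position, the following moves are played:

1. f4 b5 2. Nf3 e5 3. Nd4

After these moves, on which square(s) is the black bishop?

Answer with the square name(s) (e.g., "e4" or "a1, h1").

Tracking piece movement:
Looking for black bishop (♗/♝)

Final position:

  a b c d e f g h
  ─────────────────
8│♜ ♞ ♝ ♛ ♚ ♝ ♞ ♜│8
7│♟ · ♟ ♟ · ♟ ♟ ♟│7
6│· · · · · · · ·│6
5│· ♟ · · ♟ · · ·│5
4│· · · ♘ · ♙ · ·│4
3│· · · · · · · ·│3
2│♙ ♙ ♙ ♙ ♙ · ♙ ♙│2
1│♖ ♘ ♗ ♕ ♔ ♗ · ♖│1
  ─────────────────
  a b c d e f g h


c8, f8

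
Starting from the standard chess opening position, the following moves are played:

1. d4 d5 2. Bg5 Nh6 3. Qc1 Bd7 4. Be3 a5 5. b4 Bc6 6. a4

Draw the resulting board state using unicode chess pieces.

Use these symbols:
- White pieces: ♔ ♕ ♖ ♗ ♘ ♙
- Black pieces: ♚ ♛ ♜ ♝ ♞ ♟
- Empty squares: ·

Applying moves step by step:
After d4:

♜ ♞ ♝ ♛ ♚ ♝ ♞ ♜
♟ ♟ ♟ ♟ ♟ ♟ ♟ ♟
· · · · · · · ·
· · · · · · · ·
· · · ♙ · · · ·
· · · · · · · ·
♙ ♙ ♙ · ♙ ♙ ♙ ♙
♖ ♘ ♗ ♕ ♔ ♗ ♘ ♖


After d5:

♜ ♞ ♝ ♛ ♚ ♝ ♞ ♜
♟ ♟ ♟ · ♟ ♟ ♟ ♟
· · · · · · · ·
· · · ♟ · · · ·
· · · ♙ · · · ·
· · · · · · · ·
♙ ♙ ♙ · ♙ ♙ ♙ ♙
♖ ♘ ♗ ♕ ♔ ♗ ♘ ♖


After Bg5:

♜ ♞ ♝ ♛ ♚ ♝ ♞ ♜
♟ ♟ ♟ · ♟ ♟ ♟ ♟
· · · · · · · ·
· · · ♟ · · ♗ ·
· · · ♙ · · · ·
· · · · · · · ·
♙ ♙ ♙ · ♙ ♙ ♙ ♙
♖ ♘ · ♕ ♔ ♗ ♘ ♖


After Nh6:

♜ ♞ ♝ ♛ ♚ ♝ · ♜
♟ ♟ ♟ · ♟ ♟ ♟ ♟
· · · · · · · ♞
· · · ♟ · · ♗ ·
· · · ♙ · · · ·
· · · · · · · ·
♙ ♙ ♙ · ♙ ♙ ♙ ♙
♖ ♘ · ♕ ♔ ♗ ♘ ♖


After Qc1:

♜ ♞ ♝ ♛ ♚ ♝ · ♜
♟ ♟ ♟ · ♟ ♟ ♟ ♟
· · · · · · · ♞
· · · ♟ · · ♗ ·
· · · ♙ · · · ·
· · · · · · · ·
♙ ♙ ♙ · ♙ ♙ ♙ ♙
♖ ♘ ♕ · ♔ ♗ ♘ ♖


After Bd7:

♜ ♞ · ♛ ♚ ♝ · ♜
♟ ♟ ♟ ♝ ♟ ♟ ♟ ♟
· · · · · · · ♞
· · · ♟ · · ♗ ·
· · · ♙ · · · ·
· · · · · · · ·
♙ ♙ ♙ · ♙ ♙ ♙ ♙
♖ ♘ ♕ · ♔ ♗ ♘ ♖


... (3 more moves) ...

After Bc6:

♜ ♞ · ♛ ♚ ♝ · ♜
· ♟ ♟ · ♟ ♟ ♟ ♟
· · ♝ · · · · ♞
♟ · · ♟ · · · ·
· ♙ · ♙ · · · ·
· · · · ♗ · · ·
♙ · ♙ · ♙ ♙ ♙ ♙
♖ ♘ ♕ · ♔ ♗ ♘ ♖


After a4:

♜ ♞ · ♛ ♚ ♝ · ♜
· ♟ ♟ · ♟ ♟ ♟ ♟
· · ♝ · · · · ♞
♟ · · ♟ · · · ·
♙ ♙ · ♙ · · · ·
· · · · ♗ · · ·
· · ♙ · ♙ ♙ ♙ ♙
♖ ♘ ♕ · ♔ ♗ ♘ ♖



  a b c d e f g h
  ─────────────────
8│♜ ♞ · ♛ ♚ ♝ · ♜│8
7│· ♟ ♟ · ♟ ♟ ♟ ♟│7
6│· · ♝ · · · · ♞│6
5│♟ · · ♟ · · · ·│5
4│♙ ♙ · ♙ · · · ·│4
3│· · · · ♗ · · ·│3
2│· · ♙ · ♙ ♙ ♙ ♙│2
1│♖ ♘ ♕ · ♔ ♗ ♘ ♖│1
  ─────────────────
  a b c d e f g h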